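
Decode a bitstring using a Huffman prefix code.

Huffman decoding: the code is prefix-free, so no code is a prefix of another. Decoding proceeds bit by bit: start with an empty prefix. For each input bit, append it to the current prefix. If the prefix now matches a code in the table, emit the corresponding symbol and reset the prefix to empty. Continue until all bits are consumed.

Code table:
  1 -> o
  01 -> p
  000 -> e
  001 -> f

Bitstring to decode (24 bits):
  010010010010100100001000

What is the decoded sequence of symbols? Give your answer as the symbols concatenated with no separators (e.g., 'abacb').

Answer: pfffpfepe

Derivation:
Bit 0: prefix='0' (no match yet)
Bit 1: prefix='01' -> emit 'p', reset
Bit 2: prefix='0' (no match yet)
Bit 3: prefix='00' (no match yet)
Bit 4: prefix='001' -> emit 'f', reset
Bit 5: prefix='0' (no match yet)
Bit 6: prefix='00' (no match yet)
Bit 7: prefix='001' -> emit 'f', reset
Bit 8: prefix='0' (no match yet)
Bit 9: prefix='00' (no match yet)
Bit 10: prefix='001' -> emit 'f', reset
Bit 11: prefix='0' (no match yet)
Bit 12: prefix='01' -> emit 'p', reset
Bit 13: prefix='0' (no match yet)
Bit 14: prefix='00' (no match yet)
Bit 15: prefix='001' -> emit 'f', reset
Bit 16: prefix='0' (no match yet)
Bit 17: prefix='00' (no match yet)
Bit 18: prefix='000' -> emit 'e', reset
Bit 19: prefix='0' (no match yet)
Bit 20: prefix='01' -> emit 'p', reset
Bit 21: prefix='0' (no match yet)
Bit 22: prefix='00' (no match yet)
Bit 23: prefix='000' -> emit 'e', reset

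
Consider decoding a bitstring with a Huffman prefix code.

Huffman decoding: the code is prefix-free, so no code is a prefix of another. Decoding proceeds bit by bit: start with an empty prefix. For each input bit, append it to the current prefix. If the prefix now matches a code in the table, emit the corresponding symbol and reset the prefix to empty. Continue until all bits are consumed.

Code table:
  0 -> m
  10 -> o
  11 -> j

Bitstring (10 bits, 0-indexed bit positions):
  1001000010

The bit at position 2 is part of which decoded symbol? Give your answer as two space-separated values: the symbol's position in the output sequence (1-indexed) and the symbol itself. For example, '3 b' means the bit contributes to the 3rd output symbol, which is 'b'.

Bit 0: prefix='1' (no match yet)
Bit 1: prefix='10' -> emit 'o', reset
Bit 2: prefix='0' -> emit 'm', reset
Bit 3: prefix='1' (no match yet)
Bit 4: prefix='10' -> emit 'o', reset
Bit 5: prefix='0' -> emit 'm', reset
Bit 6: prefix='0' -> emit 'm', reset

Answer: 2 m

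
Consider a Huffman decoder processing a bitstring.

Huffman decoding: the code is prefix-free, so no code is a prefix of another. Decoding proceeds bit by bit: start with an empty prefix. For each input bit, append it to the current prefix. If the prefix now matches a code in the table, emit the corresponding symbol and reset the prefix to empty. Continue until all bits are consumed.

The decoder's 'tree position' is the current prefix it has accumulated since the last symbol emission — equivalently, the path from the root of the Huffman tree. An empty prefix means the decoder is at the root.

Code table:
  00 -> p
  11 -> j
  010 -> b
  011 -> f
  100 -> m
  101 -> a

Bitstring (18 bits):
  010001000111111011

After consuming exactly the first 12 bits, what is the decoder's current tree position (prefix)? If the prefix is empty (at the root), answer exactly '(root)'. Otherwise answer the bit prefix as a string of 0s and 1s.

Bit 0: prefix='0' (no match yet)
Bit 1: prefix='01' (no match yet)
Bit 2: prefix='010' -> emit 'b', reset
Bit 3: prefix='0' (no match yet)
Bit 4: prefix='00' -> emit 'p', reset
Bit 5: prefix='1' (no match yet)
Bit 6: prefix='10' (no match yet)
Bit 7: prefix='100' -> emit 'm', reset
Bit 8: prefix='0' (no match yet)
Bit 9: prefix='01' (no match yet)
Bit 10: prefix='011' -> emit 'f', reset
Bit 11: prefix='1' (no match yet)

Answer: 1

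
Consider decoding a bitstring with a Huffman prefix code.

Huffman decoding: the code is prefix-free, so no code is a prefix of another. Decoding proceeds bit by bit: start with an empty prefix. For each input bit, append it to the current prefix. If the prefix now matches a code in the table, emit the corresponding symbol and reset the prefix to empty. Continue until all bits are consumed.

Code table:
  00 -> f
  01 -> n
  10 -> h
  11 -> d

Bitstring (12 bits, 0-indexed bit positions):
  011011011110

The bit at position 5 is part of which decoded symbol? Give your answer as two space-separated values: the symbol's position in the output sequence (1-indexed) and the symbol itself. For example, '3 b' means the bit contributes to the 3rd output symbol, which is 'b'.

Bit 0: prefix='0' (no match yet)
Bit 1: prefix='01' -> emit 'n', reset
Bit 2: prefix='1' (no match yet)
Bit 3: prefix='10' -> emit 'h', reset
Bit 4: prefix='1' (no match yet)
Bit 5: prefix='11' -> emit 'd', reset
Bit 6: prefix='0' (no match yet)
Bit 7: prefix='01' -> emit 'n', reset
Bit 8: prefix='1' (no match yet)
Bit 9: prefix='11' -> emit 'd', reset

Answer: 3 d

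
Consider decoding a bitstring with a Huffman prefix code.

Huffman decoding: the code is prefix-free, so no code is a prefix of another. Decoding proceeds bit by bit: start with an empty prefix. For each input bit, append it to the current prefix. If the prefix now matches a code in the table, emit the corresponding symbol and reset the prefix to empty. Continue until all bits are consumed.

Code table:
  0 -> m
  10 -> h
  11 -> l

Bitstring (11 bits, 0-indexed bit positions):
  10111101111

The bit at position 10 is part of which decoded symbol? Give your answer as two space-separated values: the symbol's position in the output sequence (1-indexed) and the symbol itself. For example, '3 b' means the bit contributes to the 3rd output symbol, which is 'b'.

Bit 0: prefix='1' (no match yet)
Bit 1: prefix='10' -> emit 'h', reset
Bit 2: prefix='1' (no match yet)
Bit 3: prefix='11' -> emit 'l', reset
Bit 4: prefix='1' (no match yet)
Bit 5: prefix='11' -> emit 'l', reset
Bit 6: prefix='0' -> emit 'm', reset
Bit 7: prefix='1' (no match yet)
Bit 8: prefix='11' -> emit 'l', reset
Bit 9: prefix='1' (no match yet)
Bit 10: prefix='11' -> emit 'l', reset

Answer: 6 l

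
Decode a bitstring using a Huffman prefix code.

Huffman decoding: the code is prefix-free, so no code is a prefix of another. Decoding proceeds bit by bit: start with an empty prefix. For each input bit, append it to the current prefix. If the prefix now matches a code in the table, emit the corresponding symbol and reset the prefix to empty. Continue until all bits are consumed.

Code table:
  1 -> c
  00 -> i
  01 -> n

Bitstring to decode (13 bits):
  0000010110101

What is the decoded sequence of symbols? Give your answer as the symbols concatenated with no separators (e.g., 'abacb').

Bit 0: prefix='0' (no match yet)
Bit 1: prefix='00' -> emit 'i', reset
Bit 2: prefix='0' (no match yet)
Bit 3: prefix='00' -> emit 'i', reset
Bit 4: prefix='0' (no match yet)
Bit 5: prefix='01' -> emit 'n', reset
Bit 6: prefix='0' (no match yet)
Bit 7: prefix='01' -> emit 'n', reset
Bit 8: prefix='1' -> emit 'c', reset
Bit 9: prefix='0' (no match yet)
Bit 10: prefix='01' -> emit 'n', reset
Bit 11: prefix='0' (no match yet)
Bit 12: prefix='01' -> emit 'n', reset

Answer: iinncnn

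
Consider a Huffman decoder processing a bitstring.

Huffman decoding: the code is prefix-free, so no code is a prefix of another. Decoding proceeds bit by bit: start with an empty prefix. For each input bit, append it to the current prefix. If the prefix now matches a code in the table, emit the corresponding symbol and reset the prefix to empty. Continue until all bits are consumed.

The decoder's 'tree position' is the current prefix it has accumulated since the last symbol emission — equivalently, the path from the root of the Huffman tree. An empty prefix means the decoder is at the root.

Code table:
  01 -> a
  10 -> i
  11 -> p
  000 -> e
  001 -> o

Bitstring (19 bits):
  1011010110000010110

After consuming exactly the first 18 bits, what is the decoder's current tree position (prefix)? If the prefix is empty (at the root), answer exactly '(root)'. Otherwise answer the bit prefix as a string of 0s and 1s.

Bit 0: prefix='1' (no match yet)
Bit 1: prefix='10' -> emit 'i', reset
Bit 2: prefix='1' (no match yet)
Bit 3: prefix='11' -> emit 'p', reset
Bit 4: prefix='0' (no match yet)
Bit 5: prefix='01' -> emit 'a', reset
Bit 6: prefix='0' (no match yet)
Bit 7: prefix='01' -> emit 'a', reset
Bit 8: prefix='1' (no match yet)
Bit 9: prefix='10' -> emit 'i', reset
Bit 10: prefix='0' (no match yet)
Bit 11: prefix='00' (no match yet)
Bit 12: prefix='000' -> emit 'e', reset
Bit 13: prefix='0' (no match yet)
Bit 14: prefix='01' -> emit 'a', reset
Bit 15: prefix='0' (no match yet)
Bit 16: prefix='01' -> emit 'a', reset
Bit 17: prefix='1' (no match yet)

Answer: 1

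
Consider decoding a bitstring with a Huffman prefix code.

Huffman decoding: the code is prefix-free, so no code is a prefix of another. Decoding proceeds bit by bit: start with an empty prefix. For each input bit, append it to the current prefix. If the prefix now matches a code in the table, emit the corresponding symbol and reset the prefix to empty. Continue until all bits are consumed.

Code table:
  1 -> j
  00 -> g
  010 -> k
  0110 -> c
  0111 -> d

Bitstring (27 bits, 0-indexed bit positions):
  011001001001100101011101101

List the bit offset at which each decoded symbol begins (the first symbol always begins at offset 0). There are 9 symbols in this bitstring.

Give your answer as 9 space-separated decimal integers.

Bit 0: prefix='0' (no match yet)
Bit 1: prefix='01' (no match yet)
Bit 2: prefix='011' (no match yet)
Bit 3: prefix='0110' -> emit 'c', reset
Bit 4: prefix='0' (no match yet)
Bit 5: prefix='01' (no match yet)
Bit 6: prefix='010' -> emit 'k', reset
Bit 7: prefix='0' (no match yet)
Bit 8: prefix='01' (no match yet)
Bit 9: prefix='010' -> emit 'k', reset
Bit 10: prefix='0' (no match yet)
Bit 11: prefix='01' (no match yet)
Bit 12: prefix='011' (no match yet)
Bit 13: prefix='0110' -> emit 'c', reset
Bit 14: prefix='0' (no match yet)
Bit 15: prefix='01' (no match yet)
Bit 16: prefix='010' -> emit 'k', reset
Bit 17: prefix='1' -> emit 'j', reset
Bit 18: prefix='0' (no match yet)
Bit 19: prefix='01' (no match yet)
Bit 20: prefix='011' (no match yet)
Bit 21: prefix='0111' -> emit 'd', reset
Bit 22: prefix='0' (no match yet)
Bit 23: prefix='01' (no match yet)
Bit 24: prefix='011' (no match yet)
Bit 25: prefix='0110' -> emit 'c', reset
Bit 26: prefix='1' -> emit 'j', reset

Answer: 0 4 7 10 14 17 18 22 26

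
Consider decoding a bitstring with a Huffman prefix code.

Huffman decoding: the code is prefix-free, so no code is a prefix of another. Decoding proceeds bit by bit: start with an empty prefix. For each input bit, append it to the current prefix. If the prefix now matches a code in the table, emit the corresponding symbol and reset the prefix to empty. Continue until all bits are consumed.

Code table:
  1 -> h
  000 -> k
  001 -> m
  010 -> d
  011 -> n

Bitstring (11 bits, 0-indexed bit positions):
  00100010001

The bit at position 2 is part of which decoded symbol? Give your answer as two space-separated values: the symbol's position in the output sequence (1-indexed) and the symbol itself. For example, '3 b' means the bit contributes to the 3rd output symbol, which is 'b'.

Answer: 1 m

Derivation:
Bit 0: prefix='0' (no match yet)
Bit 1: prefix='00' (no match yet)
Bit 2: prefix='001' -> emit 'm', reset
Bit 3: prefix='0' (no match yet)
Bit 4: prefix='00' (no match yet)
Bit 5: prefix='000' -> emit 'k', reset
Bit 6: prefix='1' -> emit 'h', reset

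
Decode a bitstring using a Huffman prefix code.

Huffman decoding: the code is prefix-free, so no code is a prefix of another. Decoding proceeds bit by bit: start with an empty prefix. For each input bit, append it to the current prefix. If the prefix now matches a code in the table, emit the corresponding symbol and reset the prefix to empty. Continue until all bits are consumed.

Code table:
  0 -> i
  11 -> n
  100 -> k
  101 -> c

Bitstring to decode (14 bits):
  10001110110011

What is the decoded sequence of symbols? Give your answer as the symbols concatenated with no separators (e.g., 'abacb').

Answer: kinckn

Derivation:
Bit 0: prefix='1' (no match yet)
Bit 1: prefix='10' (no match yet)
Bit 2: prefix='100' -> emit 'k', reset
Bit 3: prefix='0' -> emit 'i', reset
Bit 4: prefix='1' (no match yet)
Bit 5: prefix='11' -> emit 'n', reset
Bit 6: prefix='1' (no match yet)
Bit 7: prefix='10' (no match yet)
Bit 8: prefix='101' -> emit 'c', reset
Bit 9: prefix='1' (no match yet)
Bit 10: prefix='10' (no match yet)
Bit 11: prefix='100' -> emit 'k', reset
Bit 12: prefix='1' (no match yet)
Bit 13: prefix='11' -> emit 'n', reset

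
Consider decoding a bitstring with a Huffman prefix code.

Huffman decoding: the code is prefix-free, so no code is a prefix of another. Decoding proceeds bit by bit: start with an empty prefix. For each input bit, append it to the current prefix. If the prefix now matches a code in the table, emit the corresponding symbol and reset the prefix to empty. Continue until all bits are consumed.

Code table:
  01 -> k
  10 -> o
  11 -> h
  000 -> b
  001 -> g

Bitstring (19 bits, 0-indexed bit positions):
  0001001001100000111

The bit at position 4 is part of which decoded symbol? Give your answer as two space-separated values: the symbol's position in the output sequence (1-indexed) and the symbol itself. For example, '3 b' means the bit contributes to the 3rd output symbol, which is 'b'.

Bit 0: prefix='0' (no match yet)
Bit 1: prefix='00' (no match yet)
Bit 2: prefix='000' -> emit 'b', reset
Bit 3: prefix='1' (no match yet)
Bit 4: prefix='10' -> emit 'o', reset
Bit 5: prefix='0' (no match yet)
Bit 6: prefix='01' -> emit 'k', reset
Bit 7: prefix='0' (no match yet)
Bit 8: prefix='00' (no match yet)

Answer: 2 o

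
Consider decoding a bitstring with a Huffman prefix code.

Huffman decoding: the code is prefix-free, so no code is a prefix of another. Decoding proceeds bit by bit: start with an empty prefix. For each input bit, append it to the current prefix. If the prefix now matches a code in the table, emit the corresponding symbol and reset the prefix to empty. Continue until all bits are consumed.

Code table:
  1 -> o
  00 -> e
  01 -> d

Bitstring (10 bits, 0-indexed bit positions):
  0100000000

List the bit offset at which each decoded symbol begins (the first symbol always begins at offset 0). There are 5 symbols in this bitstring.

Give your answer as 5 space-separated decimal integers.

Bit 0: prefix='0' (no match yet)
Bit 1: prefix='01' -> emit 'd', reset
Bit 2: prefix='0' (no match yet)
Bit 3: prefix='00' -> emit 'e', reset
Bit 4: prefix='0' (no match yet)
Bit 5: prefix='00' -> emit 'e', reset
Bit 6: prefix='0' (no match yet)
Bit 7: prefix='00' -> emit 'e', reset
Bit 8: prefix='0' (no match yet)
Bit 9: prefix='00' -> emit 'e', reset

Answer: 0 2 4 6 8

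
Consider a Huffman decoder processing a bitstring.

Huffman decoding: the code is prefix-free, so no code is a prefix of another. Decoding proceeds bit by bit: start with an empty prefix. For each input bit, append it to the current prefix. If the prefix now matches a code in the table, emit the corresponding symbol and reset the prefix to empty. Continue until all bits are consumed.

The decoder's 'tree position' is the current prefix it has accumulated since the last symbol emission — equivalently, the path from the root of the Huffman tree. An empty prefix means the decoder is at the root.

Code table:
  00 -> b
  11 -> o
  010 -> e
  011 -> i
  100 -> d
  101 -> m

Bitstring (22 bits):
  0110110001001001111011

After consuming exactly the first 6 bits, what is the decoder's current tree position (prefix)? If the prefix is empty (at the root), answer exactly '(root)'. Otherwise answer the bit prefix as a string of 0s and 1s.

Bit 0: prefix='0' (no match yet)
Bit 1: prefix='01' (no match yet)
Bit 2: prefix='011' -> emit 'i', reset
Bit 3: prefix='0' (no match yet)
Bit 4: prefix='01' (no match yet)
Bit 5: prefix='011' -> emit 'i', reset

Answer: (root)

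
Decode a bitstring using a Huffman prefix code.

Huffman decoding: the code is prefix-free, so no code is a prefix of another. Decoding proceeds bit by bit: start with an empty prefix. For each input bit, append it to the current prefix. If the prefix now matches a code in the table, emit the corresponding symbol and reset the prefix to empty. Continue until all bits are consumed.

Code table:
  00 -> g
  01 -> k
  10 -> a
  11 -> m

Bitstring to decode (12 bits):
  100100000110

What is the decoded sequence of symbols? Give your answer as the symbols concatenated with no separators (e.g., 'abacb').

Answer: akggka

Derivation:
Bit 0: prefix='1' (no match yet)
Bit 1: prefix='10' -> emit 'a', reset
Bit 2: prefix='0' (no match yet)
Bit 3: prefix='01' -> emit 'k', reset
Bit 4: prefix='0' (no match yet)
Bit 5: prefix='00' -> emit 'g', reset
Bit 6: prefix='0' (no match yet)
Bit 7: prefix='00' -> emit 'g', reset
Bit 8: prefix='0' (no match yet)
Bit 9: prefix='01' -> emit 'k', reset
Bit 10: prefix='1' (no match yet)
Bit 11: prefix='10' -> emit 'a', reset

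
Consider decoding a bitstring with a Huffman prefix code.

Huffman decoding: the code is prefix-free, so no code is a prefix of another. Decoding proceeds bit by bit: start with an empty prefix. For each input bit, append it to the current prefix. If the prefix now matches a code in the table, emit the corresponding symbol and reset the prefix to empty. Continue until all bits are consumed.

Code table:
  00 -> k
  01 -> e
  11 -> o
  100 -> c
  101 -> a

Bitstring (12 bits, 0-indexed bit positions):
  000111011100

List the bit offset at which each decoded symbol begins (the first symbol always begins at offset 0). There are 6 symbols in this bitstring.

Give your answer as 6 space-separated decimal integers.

Bit 0: prefix='0' (no match yet)
Bit 1: prefix='00' -> emit 'k', reset
Bit 2: prefix='0' (no match yet)
Bit 3: prefix='01' -> emit 'e', reset
Bit 4: prefix='1' (no match yet)
Bit 5: prefix='11' -> emit 'o', reset
Bit 6: prefix='0' (no match yet)
Bit 7: prefix='01' -> emit 'e', reset
Bit 8: prefix='1' (no match yet)
Bit 9: prefix='11' -> emit 'o', reset
Bit 10: prefix='0' (no match yet)
Bit 11: prefix='00' -> emit 'k', reset

Answer: 0 2 4 6 8 10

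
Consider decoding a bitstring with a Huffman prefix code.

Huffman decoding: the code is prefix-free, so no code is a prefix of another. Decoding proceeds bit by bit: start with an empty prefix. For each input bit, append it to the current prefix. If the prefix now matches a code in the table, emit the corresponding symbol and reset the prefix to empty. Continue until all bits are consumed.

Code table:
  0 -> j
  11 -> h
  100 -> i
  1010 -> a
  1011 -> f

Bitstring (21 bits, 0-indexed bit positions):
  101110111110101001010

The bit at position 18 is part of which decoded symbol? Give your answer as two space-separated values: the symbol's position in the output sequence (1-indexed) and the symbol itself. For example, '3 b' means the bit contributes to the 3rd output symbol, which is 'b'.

Answer: 6 a

Derivation:
Bit 0: prefix='1' (no match yet)
Bit 1: prefix='10' (no match yet)
Bit 2: prefix='101' (no match yet)
Bit 3: prefix='1011' -> emit 'f', reset
Bit 4: prefix='1' (no match yet)
Bit 5: prefix='10' (no match yet)
Bit 6: prefix='101' (no match yet)
Bit 7: prefix='1011' -> emit 'f', reset
Bit 8: prefix='1' (no match yet)
Bit 9: prefix='11' -> emit 'h', reset
Bit 10: prefix='1' (no match yet)
Bit 11: prefix='10' (no match yet)
Bit 12: prefix='101' (no match yet)
Bit 13: prefix='1010' -> emit 'a', reset
Bit 14: prefix='1' (no match yet)
Bit 15: prefix='10' (no match yet)
Bit 16: prefix='100' -> emit 'i', reset
Bit 17: prefix='1' (no match yet)
Bit 18: prefix='10' (no match yet)
Bit 19: prefix='101' (no match yet)
Bit 20: prefix='1010' -> emit 'a', reset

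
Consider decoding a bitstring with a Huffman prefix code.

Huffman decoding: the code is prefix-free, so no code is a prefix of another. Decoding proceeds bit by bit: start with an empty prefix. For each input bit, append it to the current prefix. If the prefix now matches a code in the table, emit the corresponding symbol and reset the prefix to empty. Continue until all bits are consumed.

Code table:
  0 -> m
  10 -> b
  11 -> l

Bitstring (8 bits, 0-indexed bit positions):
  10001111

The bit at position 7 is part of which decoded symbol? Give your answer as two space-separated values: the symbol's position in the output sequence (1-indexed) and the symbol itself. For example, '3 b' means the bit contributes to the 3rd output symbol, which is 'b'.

Answer: 5 l

Derivation:
Bit 0: prefix='1' (no match yet)
Bit 1: prefix='10' -> emit 'b', reset
Bit 2: prefix='0' -> emit 'm', reset
Bit 3: prefix='0' -> emit 'm', reset
Bit 4: prefix='1' (no match yet)
Bit 5: prefix='11' -> emit 'l', reset
Bit 6: prefix='1' (no match yet)
Bit 7: prefix='11' -> emit 'l', reset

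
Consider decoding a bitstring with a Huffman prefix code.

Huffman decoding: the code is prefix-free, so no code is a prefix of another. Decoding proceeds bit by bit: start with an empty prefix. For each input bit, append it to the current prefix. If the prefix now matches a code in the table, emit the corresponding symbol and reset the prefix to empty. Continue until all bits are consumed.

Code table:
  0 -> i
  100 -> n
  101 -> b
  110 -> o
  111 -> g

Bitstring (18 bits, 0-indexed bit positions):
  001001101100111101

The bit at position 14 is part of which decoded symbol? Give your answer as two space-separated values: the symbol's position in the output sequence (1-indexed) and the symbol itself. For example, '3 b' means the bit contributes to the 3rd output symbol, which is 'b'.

Bit 0: prefix='0' -> emit 'i', reset
Bit 1: prefix='0' -> emit 'i', reset
Bit 2: prefix='1' (no match yet)
Bit 3: prefix='10' (no match yet)
Bit 4: prefix='100' -> emit 'n', reset
Bit 5: prefix='1' (no match yet)
Bit 6: prefix='11' (no match yet)
Bit 7: prefix='110' -> emit 'o', reset
Bit 8: prefix='1' (no match yet)
Bit 9: prefix='11' (no match yet)
Bit 10: prefix='110' -> emit 'o', reset
Bit 11: prefix='0' -> emit 'i', reset
Bit 12: prefix='1' (no match yet)
Bit 13: prefix='11' (no match yet)
Bit 14: prefix='111' -> emit 'g', reset
Bit 15: prefix='1' (no match yet)
Bit 16: prefix='10' (no match yet)
Bit 17: prefix='101' -> emit 'b', reset

Answer: 7 g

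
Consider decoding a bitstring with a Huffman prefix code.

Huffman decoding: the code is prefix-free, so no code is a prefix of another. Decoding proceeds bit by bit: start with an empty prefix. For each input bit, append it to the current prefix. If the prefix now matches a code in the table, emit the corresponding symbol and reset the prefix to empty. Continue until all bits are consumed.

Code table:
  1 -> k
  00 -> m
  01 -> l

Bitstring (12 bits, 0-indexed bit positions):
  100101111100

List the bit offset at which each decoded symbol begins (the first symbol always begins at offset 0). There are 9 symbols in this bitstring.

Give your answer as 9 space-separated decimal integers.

Answer: 0 1 3 4 6 7 8 9 10

Derivation:
Bit 0: prefix='1' -> emit 'k', reset
Bit 1: prefix='0' (no match yet)
Bit 2: prefix='00' -> emit 'm', reset
Bit 3: prefix='1' -> emit 'k', reset
Bit 4: prefix='0' (no match yet)
Bit 5: prefix='01' -> emit 'l', reset
Bit 6: prefix='1' -> emit 'k', reset
Bit 7: prefix='1' -> emit 'k', reset
Bit 8: prefix='1' -> emit 'k', reset
Bit 9: prefix='1' -> emit 'k', reset
Bit 10: prefix='0' (no match yet)
Bit 11: prefix='00' -> emit 'm', reset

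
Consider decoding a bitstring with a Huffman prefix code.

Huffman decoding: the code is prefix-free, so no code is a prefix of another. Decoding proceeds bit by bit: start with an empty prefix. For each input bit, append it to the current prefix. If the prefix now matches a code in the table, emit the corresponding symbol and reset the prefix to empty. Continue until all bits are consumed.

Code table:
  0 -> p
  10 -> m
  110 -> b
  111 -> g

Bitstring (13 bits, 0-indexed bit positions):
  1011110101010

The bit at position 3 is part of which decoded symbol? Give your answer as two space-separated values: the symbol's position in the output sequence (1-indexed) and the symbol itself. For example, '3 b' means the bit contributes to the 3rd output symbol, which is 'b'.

Answer: 2 g

Derivation:
Bit 0: prefix='1' (no match yet)
Bit 1: prefix='10' -> emit 'm', reset
Bit 2: prefix='1' (no match yet)
Bit 3: prefix='11' (no match yet)
Bit 4: prefix='111' -> emit 'g', reset
Bit 5: prefix='1' (no match yet)
Bit 6: prefix='10' -> emit 'm', reset
Bit 7: prefix='1' (no match yet)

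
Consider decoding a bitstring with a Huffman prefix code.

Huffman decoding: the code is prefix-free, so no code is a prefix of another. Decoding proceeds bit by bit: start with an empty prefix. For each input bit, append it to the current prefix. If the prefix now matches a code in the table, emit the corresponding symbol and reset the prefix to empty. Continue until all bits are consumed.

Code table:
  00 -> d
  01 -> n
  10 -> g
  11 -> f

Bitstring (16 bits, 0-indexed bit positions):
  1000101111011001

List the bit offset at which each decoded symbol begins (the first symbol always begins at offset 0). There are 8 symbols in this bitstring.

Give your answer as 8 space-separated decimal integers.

Bit 0: prefix='1' (no match yet)
Bit 1: prefix='10' -> emit 'g', reset
Bit 2: prefix='0' (no match yet)
Bit 3: prefix='00' -> emit 'd', reset
Bit 4: prefix='1' (no match yet)
Bit 5: prefix='10' -> emit 'g', reset
Bit 6: prefix='1' (no match yet)
Bit 7: prefix='11' -> emit 'f', reset
Bit 8: prefix='1' (no match yet)
Bit 9: prefix='11' -> emit 'f', reset
Bit 10: prefix='0' (no match yet)
Bit 11: prefix='01' -> emit 'n', reset
Bit 12: prefix='1' (no match yet)
Bit 13: prefix='10' -> emit 'g', reset
Bit 14: prefix='0' (no match yet)
Bit 15: prefix='01' -> emit 'n', reset

Answer: 0 2 4 6 8 10 12 14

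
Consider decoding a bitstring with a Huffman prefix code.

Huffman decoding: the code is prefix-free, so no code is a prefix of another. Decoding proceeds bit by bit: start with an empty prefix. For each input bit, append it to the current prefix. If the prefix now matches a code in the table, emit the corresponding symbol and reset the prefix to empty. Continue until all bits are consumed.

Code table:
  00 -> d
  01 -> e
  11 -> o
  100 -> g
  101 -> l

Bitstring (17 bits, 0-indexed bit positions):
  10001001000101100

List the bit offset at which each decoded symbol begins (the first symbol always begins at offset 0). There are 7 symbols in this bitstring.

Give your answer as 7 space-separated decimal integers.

Answer: 0 3 5 7 10 12 14

Derivation:
Bit 0: prefix='1' (no match yet)
Bit 1: prefix='10' (no match yet)
Bit 2: prefix='100' -> emit 'g', reset
Bit 3: prefix='0' (no match yet)
Bit 4: prefix='01' -> emit 'e', reset
Bit 5: prefix='0' (no match yet)
Bit 6: prefix='00' -> emit 'd', reset
Bit 7: prefix='1' (no match yet)
Bit 8: prefix='10' (no match yet)
Bit 9: prefix='100' -> emit 'g', reset
Bit 10: prefix='0' (no match yet)
Bit 11: prefix='01' -> emit 'e', reset
Bit 12: prefix='0' (no match yet)
Bit 13: prefix='01' -> emit 'e', reset
Bit 14: prefix='1' (no match yet)
Bit 15: prefix='10' (no match yet)
Bit 16: prefix='100' -> emit 'g', reset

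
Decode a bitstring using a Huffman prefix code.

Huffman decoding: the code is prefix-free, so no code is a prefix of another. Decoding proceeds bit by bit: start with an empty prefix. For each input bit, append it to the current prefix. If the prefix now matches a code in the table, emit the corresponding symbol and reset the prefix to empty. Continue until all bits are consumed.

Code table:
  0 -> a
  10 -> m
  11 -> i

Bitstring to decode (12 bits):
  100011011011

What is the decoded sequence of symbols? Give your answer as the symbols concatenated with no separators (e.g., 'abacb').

Answer: maaiaiai

Derivation:
Bit 0: prefix='1' (no match yet)
Bit 1: prefix='10' -> emit 'm', reset
Bit 2: prefix='0' -> emit 'a', reset
Bit 3: prefix='0' -> emit 'a', reset
Bit 4: prefix='1' (no match yet)
Bit 5: prefix='11' -> emit 'i', reset
Bit 6: prefix='0' -> emit 'a', reset
Bit 7: prefix='1' (no match yet)
Bit 8: prefix='11' -> emit 'i', reset
Bit 9: prefix='0' -> emit 'a', reset
Bit 10: prefix='1' (no match yet)
Bit 11: prefix='11' -> emit 'i', reset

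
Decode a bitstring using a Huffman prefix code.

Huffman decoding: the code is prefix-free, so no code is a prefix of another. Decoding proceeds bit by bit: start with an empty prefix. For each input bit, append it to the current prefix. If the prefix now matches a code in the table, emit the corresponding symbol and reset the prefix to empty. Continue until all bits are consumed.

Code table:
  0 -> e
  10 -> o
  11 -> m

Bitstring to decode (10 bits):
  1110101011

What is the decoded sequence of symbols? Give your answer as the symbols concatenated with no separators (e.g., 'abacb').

Bit 0: prefix='1' (no match yet)
Bit 1: prefix='11' -> emit 'm', reset
Bit 2: prefix='1' (no match yet)
Bit 3: prefix='10' -> emit 'o', reset
Bit 4: prefix='1' (no match yet)
Bit 5: prefix='10' -> emit 'o', reset
Bit 6: prefix='1' (no match yet)
Bit 7: prefix='10' -> emit 'o', reset
Bit 8: prefix='1' (no match yet)
Bit 9: prefix='11' -> emit 'm', reset

Answer: mooom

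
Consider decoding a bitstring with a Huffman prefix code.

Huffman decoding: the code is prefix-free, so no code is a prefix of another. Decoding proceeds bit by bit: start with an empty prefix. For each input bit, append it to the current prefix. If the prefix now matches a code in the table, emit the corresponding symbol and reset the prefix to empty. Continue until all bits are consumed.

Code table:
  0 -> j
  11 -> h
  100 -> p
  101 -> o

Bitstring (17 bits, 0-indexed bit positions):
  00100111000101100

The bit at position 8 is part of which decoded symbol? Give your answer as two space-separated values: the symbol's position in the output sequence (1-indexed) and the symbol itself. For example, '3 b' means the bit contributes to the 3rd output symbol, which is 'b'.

Bit 0: prefix='0' -> emit 'j', reset
Bit 1: prefix='0' -> emit 'j', reset
Bit 2: prefix='1' (no match yet)
Bit 3: prefix='10' (no match yet)
Bit 4: prefix='100' -> emit 'p', reset
Bit 5: prefix='1' (no match yet)
Bit 6: prefix='11' -> emit 'h', reset
Bit 7: prefix='1' (no match yet)
Bit 8: prefix='10' (no match yet)
Bit 9: prefix='100' -> emit 'p', reset
Bit 10: prefix='0' -> emit 'j', reset
Bit 11: prefix='1' (no match yet)
Bit 12: prefix='10' (no match yet)

Answer: 5 p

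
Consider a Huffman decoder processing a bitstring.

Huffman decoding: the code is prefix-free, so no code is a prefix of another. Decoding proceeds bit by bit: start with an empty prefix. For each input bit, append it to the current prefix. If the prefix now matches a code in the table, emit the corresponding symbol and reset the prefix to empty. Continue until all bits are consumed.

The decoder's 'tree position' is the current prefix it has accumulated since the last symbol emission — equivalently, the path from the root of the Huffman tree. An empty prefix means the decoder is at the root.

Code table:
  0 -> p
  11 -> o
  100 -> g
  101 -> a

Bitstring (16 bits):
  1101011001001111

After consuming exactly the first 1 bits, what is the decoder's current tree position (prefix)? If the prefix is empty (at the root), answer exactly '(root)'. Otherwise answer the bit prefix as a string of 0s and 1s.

Answer: 1

Derivation:
Bit 0: prefix='1' (no match yet)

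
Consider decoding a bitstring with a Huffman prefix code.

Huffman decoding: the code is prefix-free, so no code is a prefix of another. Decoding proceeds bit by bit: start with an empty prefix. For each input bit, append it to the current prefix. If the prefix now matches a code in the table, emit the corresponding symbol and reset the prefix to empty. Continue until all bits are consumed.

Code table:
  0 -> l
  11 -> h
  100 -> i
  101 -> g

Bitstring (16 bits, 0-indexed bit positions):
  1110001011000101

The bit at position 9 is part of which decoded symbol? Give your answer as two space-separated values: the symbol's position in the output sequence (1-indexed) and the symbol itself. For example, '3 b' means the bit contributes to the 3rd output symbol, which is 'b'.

Answer: 5 i

Derivation:
Bit 0: prefix='1' (no match yet)
Bit 1: prefix='11' -> emit 'h', reset
Bit 2: prefix='1' (no match yet)
Bit 3: prefix='10' (no match yet)
Bit 4: prefix='100' -> emit 'i', reset
Bit 5: prefix='0' -> emit 'l', reset
Bit 6: prefix='1' (no match yet)
Bit 7: prefix='10' (no match yet)
Bit 8: prefix='101' -> emit 'g', reset
Bit 9: prefix='1' (no match yet)
Bit 10: prefix='10' (no match yet)
Bit 11: prefix='100' -> emit 'i', reset
Bit 12: prefix='0' -> emit 'l', reset
Bit 13: prefix='1' (no match yet)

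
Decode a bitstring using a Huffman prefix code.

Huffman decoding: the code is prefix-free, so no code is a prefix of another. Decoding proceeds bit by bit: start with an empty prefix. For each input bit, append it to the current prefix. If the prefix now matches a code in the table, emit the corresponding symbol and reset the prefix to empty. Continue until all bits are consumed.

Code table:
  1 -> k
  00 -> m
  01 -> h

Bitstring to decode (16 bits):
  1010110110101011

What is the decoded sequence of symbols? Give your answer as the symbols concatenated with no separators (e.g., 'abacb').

Bit 0: prefix='1' -> emit 'k', reset
Bit 1: prefix='0' (no match yet)
Bit 2: prefix='01' -> emit 'h', reset
Bit 3: prefix='0' (no match yet)
Bit 4: prefix='01' -> emit 'h', reset
Bit 5: prefix='1' -> emit 'k', reset
Bit 6: prefix='0' (no match yet)
Bit 7: prefix='01' -> emit 'h', reset
Bit 8: prefix='1' -> emit 'k', reset
Bit 9: prefix='0' (no match yet)
Bit 10: prefix='01' -> emit 'h', reset
Bit 11: prefix='0' (no match yet)
Bit 12: prefix='01' -> emit 'h', reset
Bit 13: prefix='0' (no match yet)
Bit 14: prefix='01' -> emit 'h', reset
Bit 15: prefix='1' -> emit 'k', reset

Answer: khhkhkhhhk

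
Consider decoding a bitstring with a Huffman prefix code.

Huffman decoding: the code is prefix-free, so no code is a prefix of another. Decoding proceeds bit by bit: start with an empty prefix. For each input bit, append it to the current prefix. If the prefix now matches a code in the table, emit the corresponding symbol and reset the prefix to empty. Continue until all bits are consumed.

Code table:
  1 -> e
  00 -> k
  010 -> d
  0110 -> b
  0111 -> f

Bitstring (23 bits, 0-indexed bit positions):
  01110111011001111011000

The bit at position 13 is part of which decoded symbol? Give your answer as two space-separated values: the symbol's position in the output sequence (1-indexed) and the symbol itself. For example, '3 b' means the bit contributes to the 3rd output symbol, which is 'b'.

Answer: 4 f

Derivation:
Bit 0: prefix='0' (no match yet)
Bit 1: prefix='01' (no match yet)
Bit 2: prefix='011' (no match yet)
Bit 3: prefix='0111' -> emit 'f', reset
Bit 4: prefix='0' (no match yet)
Bit 5: prefix='01' (no match yet)
Bit 6: prefix='011' (no match yet)
Bit 7: prefix='0111' -> emit 'f', reset
Bit 8: prefix='0' (no match yet)
Bit 9: prefix='01' (no match yet)
Bit 10: prefix='011' (no match yet)
Bit 11: prefix='0110' -> emit 'b', reset
Bit 12: prefix='0' (no match yet)
Bit 13: prefix='01' (no match yet)
Bit 14: prefix='011' (no match yet)
Bit 15: prefix='0111' -> emit 'f', reset
Bit 16: prefix='1' -> emit 'e', reset
Bit 17: prefix='0' (no match yet)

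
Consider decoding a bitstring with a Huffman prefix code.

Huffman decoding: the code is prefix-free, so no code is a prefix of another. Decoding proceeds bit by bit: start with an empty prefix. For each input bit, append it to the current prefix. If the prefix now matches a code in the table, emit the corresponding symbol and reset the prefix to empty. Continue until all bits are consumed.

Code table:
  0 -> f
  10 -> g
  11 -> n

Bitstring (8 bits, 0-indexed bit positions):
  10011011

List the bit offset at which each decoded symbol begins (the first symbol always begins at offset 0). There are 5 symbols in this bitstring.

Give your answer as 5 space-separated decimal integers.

Bit 0: prefix='1' (no match yet)
Bit 1: prefix='10' -> emit 'g', reset
Bit 2: prefix='0' -> emit 'f', reset
Bit 3: prefix='1' (no match yet)
Bit 4: prefix='11' -> emit 'n', reset
Bit 5: prefix='0' -> emit 'f', reset
Bit 6: prefix='1' (no match yet)
Bit 7: prefix='11' -> emit 'n', reset

Answer: 0 2 3 5 6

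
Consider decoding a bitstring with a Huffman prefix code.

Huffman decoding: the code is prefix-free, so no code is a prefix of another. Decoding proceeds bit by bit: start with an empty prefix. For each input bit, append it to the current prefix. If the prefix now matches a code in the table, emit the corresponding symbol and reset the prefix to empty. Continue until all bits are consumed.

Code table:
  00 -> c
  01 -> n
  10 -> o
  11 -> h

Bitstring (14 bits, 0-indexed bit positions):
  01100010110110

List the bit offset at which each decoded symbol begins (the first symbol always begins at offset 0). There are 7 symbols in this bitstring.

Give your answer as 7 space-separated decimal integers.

Answer: 0 2 4 6 8 10 12

Derivation:
Bit 0: prefix='0' (no match yet)
Bit 1: prefix='01' -> emit 'n', reset
Bit 2: prefix='1' (no match yet)
Bit 3: prefix='10' -> emit 'o', reset
Bit 4: prefix='0' (no match yet)
Bit 5: prefix='00' -> emit 'c', reset
Bit 6: prefix='1' (no match yet)
Bit 7: prefix='10' -> emit 'o', reset
Bit 8: prefix='1' (no match yet)
Bit 9: prefix='11' -> emit 'h', reset
Bit 10: prefix='0' (no match yet)
Bit 11: prefix='01' -> emit 'n', reset
Bit 12: prefix='1' (no match yet)
Bit 13: prefix='10' -> emit 'o', reset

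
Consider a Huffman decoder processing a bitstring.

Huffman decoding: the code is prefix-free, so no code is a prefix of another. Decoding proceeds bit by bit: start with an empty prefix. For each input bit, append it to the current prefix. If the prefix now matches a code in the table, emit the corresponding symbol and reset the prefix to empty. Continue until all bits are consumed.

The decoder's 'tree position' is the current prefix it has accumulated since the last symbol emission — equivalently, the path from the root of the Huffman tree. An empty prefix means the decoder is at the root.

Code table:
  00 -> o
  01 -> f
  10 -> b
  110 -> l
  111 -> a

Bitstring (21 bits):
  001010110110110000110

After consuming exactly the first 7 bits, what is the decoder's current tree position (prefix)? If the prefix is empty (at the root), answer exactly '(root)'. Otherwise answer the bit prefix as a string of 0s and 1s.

Bit 0: prefix='0' (no match yet)
Bit 1: prefix='00' -> emit 'o', reset
Bit 2: prefix='1' (no match yet)
Bit 3: prefix='10' -> emit 'b', reset
Bit 4: prefix='1' (no match yet)
Bit 5: prefix='10' -> emit 'b', reset
Bit 6: prefix='1' (no match yet)

Answer: 1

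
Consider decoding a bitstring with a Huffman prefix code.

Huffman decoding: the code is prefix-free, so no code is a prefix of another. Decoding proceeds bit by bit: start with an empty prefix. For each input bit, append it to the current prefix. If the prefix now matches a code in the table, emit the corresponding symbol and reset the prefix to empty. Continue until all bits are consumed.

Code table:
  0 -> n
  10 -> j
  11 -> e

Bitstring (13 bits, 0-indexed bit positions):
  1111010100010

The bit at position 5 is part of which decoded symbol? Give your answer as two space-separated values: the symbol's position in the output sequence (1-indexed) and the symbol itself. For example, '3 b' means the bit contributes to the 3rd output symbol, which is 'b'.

Bit 0: prefix='1' (no match yet)
Bit 1: prefix='11' -> emit 'e', reset
Bit 2: prefix='1' (no match yet)
Bit 3: prefix='11' -> emit 'e', reset
Bit 4: prefix='0' -> emit 'n', reset
Bit 5: prefix='1' (no match yet)
Bit 6: prefix='10' -> emit 'j', reset
Bit 7: prefix='1' (no match yet)
Bit 8: prefix='10' -> emit 'j', reset
Bit 9: prefix='0' -> emit 'n', reset

Answer: 4 j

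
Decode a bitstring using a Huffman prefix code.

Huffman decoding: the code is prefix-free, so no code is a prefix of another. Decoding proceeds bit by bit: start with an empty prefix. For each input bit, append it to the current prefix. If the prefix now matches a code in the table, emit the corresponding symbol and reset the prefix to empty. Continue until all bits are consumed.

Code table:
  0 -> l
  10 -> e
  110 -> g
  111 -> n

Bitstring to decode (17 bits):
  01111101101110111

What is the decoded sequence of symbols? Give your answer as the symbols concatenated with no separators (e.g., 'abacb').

Answer: lnggnln

Derivation:
Bit 0: prefix='0' -> emit 'l', reset
Bit 1: prefix='1' (no match yet)
Bit 2: prefix='11' (no match yet)
Bit 3: prefix='111' -> emit 'n', reset
Bit 4: prefix='1' (no match yet)
Bit 5: prefix='11' (no match yet)
Bit 6: prefix='110' -> emit 'g', reset
Bit 7: prefix='1' (no match yet)
Bit 8: prefix='11' (no match yet)
Bit 9: prefix='110' -> emit 'g', reset
Bit 10: prefix='1' (no match yet)
Bit 11: prefix='11' (no match yet)
Bit 12: prefix='111' -> emit 'n', reset
Bit 13: prefix='0' -> emit 'l', reset
Bit 14: prefix='1' (no match yet)
Bit 15: prefix='11' (no match yet)
Bit 16: prefix='111' -> emit 'n', reset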